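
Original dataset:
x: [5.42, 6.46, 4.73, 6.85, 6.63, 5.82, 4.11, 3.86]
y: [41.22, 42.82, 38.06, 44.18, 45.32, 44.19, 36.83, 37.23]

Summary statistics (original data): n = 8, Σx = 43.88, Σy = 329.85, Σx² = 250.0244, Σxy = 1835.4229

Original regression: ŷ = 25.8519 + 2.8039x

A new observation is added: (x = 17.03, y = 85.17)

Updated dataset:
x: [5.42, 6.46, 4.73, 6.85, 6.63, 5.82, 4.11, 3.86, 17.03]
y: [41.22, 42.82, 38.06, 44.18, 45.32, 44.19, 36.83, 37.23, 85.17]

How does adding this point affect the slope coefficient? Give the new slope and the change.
The slope changes from 2.8039 to 3.7326 (change of +0.9287, or +33.1%).

The new point has HIGH LEVERAGE: x = 17.03 is far from the original mean x̄ = 43.88/8 ≈ 5.49 (original range [3.86, 6.85]).

Step 1: Update the sums with the new point (n goes from 8 to 9)
Σx  = 43.88 + 17.03 = 60.91
Σy  = 329.85 + 85.17 = 415.02
Σx² = 250.0244 + 17.03² = 250.0244 + 290.0209 = 540.0453
Σxy = 1835.4229 + 17.03×85.17 = 1835.4229 + 1450.4451 = 3285.8680

Step 2: Recompute the slope with b₁ = (nΣxy − ΣxΣy) / (nΣx² − (Σx)²)
Numerator   = 9×3285.8680 − 60.91×415.02 = 29572.8120 − 25278.8682 = 4293.9438
Denominator = 9×540.0453 − 60.91² = 4860.4077 − 3710.0281 = 1150.3796
b₁(new) = 4293.9438 / 1150.3796 = 3.7326

(Same formula on the original sums: (8×1835.4229 − 43.88×329.85) / (8×250.0244 − 43.88²) = 209.5652 / 74.7408 = 2.8039, matching the given fit.)

Step 3: Change in slope
Δβ₁ = 3.7326 − 2.8039 = +0.9287
Relative change = +0.9287 / 2.8039 × 100% = +33.1%
→ the slope increases when the point is added.

Because the point sits above the extension of the original line at a high-leverage x, it tilts the fit up.
In practice: refit with and without it and report both if conclusions differ; investigate whether it comes from the same population as the rest of the sample.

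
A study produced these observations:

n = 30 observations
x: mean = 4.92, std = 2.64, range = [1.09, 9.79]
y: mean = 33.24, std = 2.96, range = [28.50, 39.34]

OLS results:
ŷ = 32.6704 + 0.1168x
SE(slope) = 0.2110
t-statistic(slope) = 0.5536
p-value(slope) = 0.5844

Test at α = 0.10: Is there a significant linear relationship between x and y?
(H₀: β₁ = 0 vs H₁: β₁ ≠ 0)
Since p-value = 0.5844 ≥ α = 0.10, fail to reject H₀ — the slope is not significantly different from 0.

Hypothesis test for the slope coefficient:

H₀: β₁ = 0 (no linear relationship)
H₁: β₁ ≠ 0 (linear relationship exists)

Test statistic: t = β̂₁ / SE(β̂₁) = 0.1168 / 0.2110 = 0.5536

With df = 28, the two-sided p-value for |t| = 0.5536 is 0.5844.

Decision rule: reject H₀ if p-value < α.
p-value = 0.5844 ≥ α = 0.10 → fail to reject H₀.

There is not sufficient evidence at the 10% significance level to conclude that a linear relationship exists between x and y.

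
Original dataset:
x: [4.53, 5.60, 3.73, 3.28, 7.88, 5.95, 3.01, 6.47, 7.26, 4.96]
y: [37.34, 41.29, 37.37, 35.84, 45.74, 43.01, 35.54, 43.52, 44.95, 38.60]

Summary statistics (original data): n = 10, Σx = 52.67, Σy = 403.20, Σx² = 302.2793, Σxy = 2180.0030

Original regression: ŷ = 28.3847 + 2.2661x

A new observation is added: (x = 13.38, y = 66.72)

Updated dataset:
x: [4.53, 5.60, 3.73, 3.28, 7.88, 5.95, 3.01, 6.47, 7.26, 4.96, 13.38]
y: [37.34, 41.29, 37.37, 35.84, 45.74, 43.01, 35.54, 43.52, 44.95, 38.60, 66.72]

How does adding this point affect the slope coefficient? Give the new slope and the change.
The slope changes from 2.2661 to 2.9640 (change of +0.6979, or +30.8%).

x = 13.38 lies well outside the original x-range [3.01, 7.88] (x̄ ≈ 5.27), so this observation has high leverage and can move the slope substantially.

Step 1: Update the sums with the new point (n goes from 10 to 11)
Σx  = 52.67 + 13.38 = 66.05
Σy  = 403.20 + 66.72 = 469.92
Σx² = 302.2793 + 13.38² = 302.2793 + 179.0244 = 481.3037
Σxy = 2180.0030 + 13.38×66.72 = 2180.0030 + 892.7136 = 3072.7166

Step 2: Recompute the slope with b₁ = (nΣxy − ΣxΣy) / (nΣx² − (Σx)²)
Numerator   = 11×3072.7166 − 66.05×469.92 = 33799.8826 − 31038.2160 = 2761.6666
Denominator = 11×481.3037 − 66.05² = 5294.3407 − 4362.6025 = 931.7382
b₁(new) = 2761.6666 / 931.7382 = 2.9640

(Same formula on the original sums: (10×2180.0030 − 52.67×403.20) / (10×302.2793 − 52.67²) = 563.4860 / 248.6641 = 2.2661, matching the given fit.)

Step 3: Change in slope
Δβ₁ = 2.9640 − 2.2661 = +0.6979
Relative change = +0.6979 / 2.2661 × 100% = +30.8%
→ the slope increases when the point is added.

Because the point sits above the extension of the original line at a high-leverage x, it tilts the fit up.
In practice: investigate whether it comes from the same population as the rest of the sample.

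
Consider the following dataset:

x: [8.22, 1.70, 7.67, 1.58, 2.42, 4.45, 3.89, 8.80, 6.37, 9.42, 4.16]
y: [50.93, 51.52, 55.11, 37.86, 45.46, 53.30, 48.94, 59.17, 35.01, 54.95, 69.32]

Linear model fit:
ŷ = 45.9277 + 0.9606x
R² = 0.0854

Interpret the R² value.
About 8.54% of the variability in y is accounted for by the regression on x (R² = 0.0854) — a weak linear fit.

R² = 1 − SS_res/SS_tot compares the residual scatter to the total scatter of y about its mean.

Here R² = 0.0854:
- Explained: 8.54% of the variation in y
- Unexplained (residual): 100% − 8.54% = 91.46%
- Rule of thumb (below 0.3 weak; 0.3 to below 0.7 moderate; 0.7 and above strong) → weak

Note: R² says nothing about causation, and a high R² does not by itself mean the linear form is appropriate — check the residuals.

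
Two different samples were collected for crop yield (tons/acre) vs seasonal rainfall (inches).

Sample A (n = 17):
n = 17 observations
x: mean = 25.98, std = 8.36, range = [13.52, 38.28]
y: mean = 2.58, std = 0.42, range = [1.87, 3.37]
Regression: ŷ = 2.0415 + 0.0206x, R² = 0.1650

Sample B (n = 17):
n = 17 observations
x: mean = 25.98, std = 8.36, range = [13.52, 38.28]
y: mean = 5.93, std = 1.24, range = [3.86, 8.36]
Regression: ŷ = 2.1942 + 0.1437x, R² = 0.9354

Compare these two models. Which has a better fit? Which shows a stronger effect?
Model B has the better fit (R² = 0.9354 vs 0.1650). Model B shows the stronger effect (|β₁| = 0.1437 vs 0.0206).

Model Comparison:

Which explains more variance? (R²)
- Model A: R² = 0.1650 → 16.50% of variance in crop yield explained
- Model B: R² = 0.9354 → 93.54% of variance in crop yield explained
- 0.9354 > 0.1650 → Model B has the better fit

Effect size (slope magnitude):
- Model A: β₁ = 0.0206 → predicted crop yield rises 0.0206 tons/acre per additional inch of rainfall
- Model B: β₁ = 0.1437 → predicted crop yield rises 0.1437 tons/acre per additional inch of rainfall
- |0.0206| < |0.1437| → Model B shows the stronger marginal effect

Note: The two samples could reflect different populations, time periods, or measurement quality.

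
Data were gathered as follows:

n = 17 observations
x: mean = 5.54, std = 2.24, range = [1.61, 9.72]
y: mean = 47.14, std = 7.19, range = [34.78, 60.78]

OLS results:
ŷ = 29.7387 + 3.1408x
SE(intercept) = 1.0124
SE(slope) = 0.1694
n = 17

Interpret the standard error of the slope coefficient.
SE(β̂₁) = 0.1694 is the estimated standard deviation of the slope estimate across repeated samples; relative to β̂₁ = 3.1408 that is 5.4%, a precise estimate.

SE(β̂₁) = 0.1694 says: if we drew many samples of n = 17 from the same population and refit each time, the fitted slopes would scatter with a standard deviation of roughly 0.1694 around the true β₁.

Relative precision:
- SE / |β̂₁| = 0.1694 / 3.1408 = 5.4%
- Rule of thumb (under 20%: precise; 20% to under 50%: moderately precise; 50% or more: imprecise) → precise

Link to interval estimation: a confidence interval for β₁ is β̂₁ ± t* × 0.1694, so SE sets the half-width per unit of t*.

What drives SE(β̂₁): more residual scatter → larger SE; larger n (here n = 17) → smaller SE.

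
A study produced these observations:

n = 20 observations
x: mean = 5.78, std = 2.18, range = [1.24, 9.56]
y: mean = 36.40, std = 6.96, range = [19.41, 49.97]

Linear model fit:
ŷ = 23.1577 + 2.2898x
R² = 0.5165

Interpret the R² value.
About 51.65% of the variability in y is accounted for by the regression on x (R² = 0.5165) — a moderate linear fit.

R² = 1 − SS_res/SS_tot compares the residual scatter to the total scatter of y about its mean.

Here R² = 0.5165:
- Explained: 51.65% of the variation in y
- Unexplained (residual): 100% − 51.65% = 48.35%
- Rule of thumb (below 0.3 weak; 0.3 to below 0.7 moderate; 0.7 and above strong) → moderate

Calculation: R² = 1 − (SS_res / SS_tot), where SS_res is the sum of squared residuals and SS_tot the total sum of squares.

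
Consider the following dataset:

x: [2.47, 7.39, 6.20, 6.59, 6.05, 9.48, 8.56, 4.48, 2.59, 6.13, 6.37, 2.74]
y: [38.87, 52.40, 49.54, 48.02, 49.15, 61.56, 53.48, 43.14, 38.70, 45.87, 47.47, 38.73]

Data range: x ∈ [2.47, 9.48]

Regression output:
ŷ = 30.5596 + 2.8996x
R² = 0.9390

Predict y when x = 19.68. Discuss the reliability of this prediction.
ŷ = 87.6237, but this is extrapolation (above the data range [2.47, 9.48]) and may be unreliable.

Prediction calculation:
ŷ = 30.5596 + 2.8996 × 19.68
ŷ = 87.6237

Reliability:
- Data range: x ∈ [2.47, 9.48]
- Prediction point: x = 19.68 is 10.20 units above the observed range → this is EXTRAPOLATION, not interpolation

Why that matters here:
- R² describes fit only over the sampled x values; it says nothing about behaviour beyond them
- The linear relationship may not hold outside the observed range

A defensible statement: 'if the linear trend continued to x = 19.68, y would be about 87.6237' — the premise is untested.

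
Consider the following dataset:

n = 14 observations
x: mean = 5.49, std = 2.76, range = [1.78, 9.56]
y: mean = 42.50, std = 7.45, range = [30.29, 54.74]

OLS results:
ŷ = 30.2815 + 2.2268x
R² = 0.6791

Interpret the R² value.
About 67.91% of the variability in y is accounted for by the regression on x (R² = 0.6791) — a moderate linear fit.

The coefficient of determination R² is the fraction of the total variation in y that the fitted line accounts for.

Here R² = 0.6791:
- Explained: 67.91% of the variation in y
- Unexplained (residual): 100% − 67.91% = 32.09%
- Rule of thumb (below 0.3 weak; 0.3 to below 0.7 moderate; 0.7 and above strong) → moderate

Equivalently, for simple linear regression R² = r², so |r| = √0.6791 ≈ 0.8241.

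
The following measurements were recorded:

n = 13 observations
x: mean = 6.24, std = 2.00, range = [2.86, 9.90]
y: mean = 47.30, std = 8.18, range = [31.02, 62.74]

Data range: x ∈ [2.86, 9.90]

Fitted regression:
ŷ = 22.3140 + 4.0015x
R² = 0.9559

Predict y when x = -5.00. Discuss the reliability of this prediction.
The equation gives ŷ = 2.3065; however x = -5.00 is 7.86 units below the observed range, so this extrapolated value should not be trusted.

Prediction calculation:
ŷ = 22.3140 + 4.0015 × (-5.00)
ŷ = 2.3065

Reliability:
- Data range: x ∈ [2.86, 9.90]
- Prediction point: x = -5.00 is 7.86 units below the observed range → this is EXTRAPOLATION, not interpolation

Why that matters here:
- The standard error of prediction grows with (x − x̄)², and x = -5.00 is far from x̄ = 6.24
- Real relationships often flatten, saturate, or turn nonlinear at extremes

A defensible statement: 'if the linear trend continued to x = -5.00, y would be about 2.3065' — the premise is untested.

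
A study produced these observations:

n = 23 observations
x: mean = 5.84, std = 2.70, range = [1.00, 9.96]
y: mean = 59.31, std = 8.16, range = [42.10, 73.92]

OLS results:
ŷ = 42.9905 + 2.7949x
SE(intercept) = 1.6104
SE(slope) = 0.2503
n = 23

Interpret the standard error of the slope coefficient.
SE(β̂₁) = 0.2503 is the estimated standard deviation of the slope estimate across repeated samples; relative to β̂₁ = 2.7949 that is 9.0%, a precise estimate.

SE(β̂₁) = 0.2503 says: if we drew many samples of n = 23 from the same population and refit each time, the fitted slopes would scatter with a standard deviation of roughly 0.2503 around the true β₁.

Relative precision:
- SE / |β̂₁| = 0.2503 / 2.7949 = 9.0%
- Rule of thumb (under 20%: precise; 20% to under 50%: moderately precise; 50% or more: imprecise) → precise

Link to interval estimation: a confidence interval for β₁ is β̂₁ ± t* × 0.2503, so SE sets the half-width per unit of t*.

What drives SE(β̂₁): more residual scatter → larger SE; larger n (here n = 23) → smaller SE.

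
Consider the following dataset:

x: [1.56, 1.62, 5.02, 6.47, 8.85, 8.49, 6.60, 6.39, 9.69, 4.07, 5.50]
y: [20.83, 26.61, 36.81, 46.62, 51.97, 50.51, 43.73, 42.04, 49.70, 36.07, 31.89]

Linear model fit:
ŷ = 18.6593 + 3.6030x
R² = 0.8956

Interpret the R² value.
R² = 0.8956 means 89.56% of the variation in y is explained by the linear relationship with x. This indicates a strong fit.

R² = 1 − SS_res/SS_tot compares the residual scatter to the total scatter of y about its mean.

Here R² = 0.8956:
- Explained: 89.56% of the variation in y
- Unexplained (residual): 100% − 89.56% = 10.44%
- Rule of thumb (below 0.3 weak; 0.3 to below 0.7 moderate; 0.7 and above strong) → strong

Equivalently, for simple linear regression R² = r², so |r| = √0.8956 ≈ 0.9464.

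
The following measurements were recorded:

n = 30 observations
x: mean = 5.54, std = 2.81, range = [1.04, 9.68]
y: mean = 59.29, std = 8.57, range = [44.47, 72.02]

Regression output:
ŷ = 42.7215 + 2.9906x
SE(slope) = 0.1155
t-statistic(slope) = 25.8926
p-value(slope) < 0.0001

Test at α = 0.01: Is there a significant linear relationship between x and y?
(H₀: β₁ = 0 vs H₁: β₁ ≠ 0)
p-value < 0.0001 < α = 0.01, so we reject H₀. The relationship is significant.

Hypothesis test for the slope coefficient:

H₀: β₁ = 0 (no linear relationship)
H₁: β₁ ≠ 0 (linear relationship exists)

Test statistic: t = β̂₁ / SE(β̂₁) = 2.9906 / 0.1155 = 25.8926

p < 0.0001: how often a slope estimate this far from 0 (in SE units) would arise by chance if β₁ were truly 0.

Decision rule: reject H₀ if p-value < α.
p-value < 0.0001 < α = 0.01 → reject H₀.

There is sufficient evidence at the 1% significance level to conclude that a linear relationship exists between x and y.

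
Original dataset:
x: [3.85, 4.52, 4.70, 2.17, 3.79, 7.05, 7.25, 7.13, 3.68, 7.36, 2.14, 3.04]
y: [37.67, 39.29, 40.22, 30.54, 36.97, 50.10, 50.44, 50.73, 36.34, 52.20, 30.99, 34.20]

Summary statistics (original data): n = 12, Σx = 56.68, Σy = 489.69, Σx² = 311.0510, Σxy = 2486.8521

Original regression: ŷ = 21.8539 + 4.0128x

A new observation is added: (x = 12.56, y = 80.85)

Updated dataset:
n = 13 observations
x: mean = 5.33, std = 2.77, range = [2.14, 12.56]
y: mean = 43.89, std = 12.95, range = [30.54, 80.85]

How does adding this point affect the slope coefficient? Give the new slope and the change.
Adding the point moves β₁ from 4.0128 to 4.6344, i.e. it increases by 0.6216 (+15.5%).

x = 12.56 lies well outside the original x-range [2.14, 7.36] (x̄ ≈ 4.72), so this observation has high leverage and can move the slope substantially.

Step 1: Update the sums with the new point (n goes from 12 to 13)
Σx  = 56.68 + 12.56 = 69.24
Σy  = 489.69 + 80.85 = 570.54
Σx² = 311.0510 + 12.56² = 311.0510 + 157.7536 = 468.8046
Σxy = 2486.8521 + 12.56×80.85 = 2486.8521 + 1015.4760 = 3502.3281

Step 2: Recompute the slope with b₁ = (nΣxy − ΣxΣy) / (nΣx² − (Σx)²)
Numerator   = 13×3502.3281 − 69.24×570.54 = 45530.2653 − 39504.1896 = 6026.0757
Denominator = 13×468.8046 − 69.24² = 6094.4598 − 4794.1776 = 1300.2822
b₁(new) = 6026.0757 / 1300.2822 = 4.6344

(Same formula on the original sums: (12×2486.8521 − 56.68×489.69) / (12×311.0510 − 56.68²) = 2086.5960 / 519.9896 = 4.0128, matching the given fit.)

Step 3: Change in slope
Δβ₁ = 4.6344 − 4.0128 = +0.6216
Relative change = +0.6216 / 4.0128 × 100% = +15.5%
→ the slope increases when the point is added.

A high-leverage point only changes the slope if it is off the original line; here y = 80.85 is above the original trend, so the slope increases.
In practice: investigate whether it comes from the same population as the rest of the sample; examine leverage (hᵢ) and Cook's distance rather than deleting it automatically.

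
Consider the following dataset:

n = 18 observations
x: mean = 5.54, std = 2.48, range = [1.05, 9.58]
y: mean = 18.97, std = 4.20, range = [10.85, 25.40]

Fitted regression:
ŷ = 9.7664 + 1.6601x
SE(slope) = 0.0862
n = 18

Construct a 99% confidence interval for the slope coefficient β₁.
The 99% CI for β₁ is (1.4083, 1.9119)

Confidence interval for the slope:

The 99% CI for β₁ is: β̂₁ ± t*(α/2, n-2) × SE(β̂₁)

Step 1: Find critical t-value
- Confidence level = 0.99
- Degrees of freedom = n - 2 = 18 - 2 = 16
- t*(α/2, 16) = 2.9208

Step 2: Calculate margin of error
Margin = 2.9208 × 0.0862 = 0.2518

Step 3: Construct interval
CI = 1.6601 ± 0.2518
CI = (1.4083, 1.9119)

Interpretation: We are 99% confident that the true slope β₁ lies between 1.4083 and 1.9119.
Both endpoints are positive, so the data support a genuinely positive slope at this confidence level.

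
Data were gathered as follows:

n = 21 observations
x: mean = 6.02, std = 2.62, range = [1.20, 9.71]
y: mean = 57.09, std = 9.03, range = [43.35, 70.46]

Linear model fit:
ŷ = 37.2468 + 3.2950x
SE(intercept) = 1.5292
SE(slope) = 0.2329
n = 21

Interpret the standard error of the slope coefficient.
The slope 3.2950 is pinned down to within about ±0.2329 (one SE) by these data — relative uncertainty 7.1%, i.e. precise.

What SE measures:
- The standard error quantifies the sampling variability of the coefficient estimate
- It is the estimated standard deviation of β̂₁ across hypothetical repeated samples of the same size
- Smaller SE → more precise estimate

Relative precision:
- SE / |β̂₁| = 0.2329 / 3.2950 = 7.1%
- Rule of thumb (under 20%: precise; 20% to under 50%: moderately precise; 50% or more: imprecise) → precise

Link to the t-test: t = β̂₁ / SE(β̂₁) = 3.2950 / 0.2329 = 14.1477, the statistic for H₀: β₁ = 0.

What drives SE(β̂₁): wider spread of x values → smaller SE.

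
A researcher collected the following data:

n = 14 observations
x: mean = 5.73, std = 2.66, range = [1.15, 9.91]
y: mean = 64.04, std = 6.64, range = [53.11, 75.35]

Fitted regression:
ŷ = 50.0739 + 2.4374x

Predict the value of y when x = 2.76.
ŷ = 56.8011

To predict y for x = 2.76, substitute into the regression equation:

ŷ = 50.0739 + 2.4374 × 2.76
ŷ = 50.0739 + 6.7272
ŷ = 56.8011

This is a point prediction; actual observations scatter around it by roughly the residual standard deviation.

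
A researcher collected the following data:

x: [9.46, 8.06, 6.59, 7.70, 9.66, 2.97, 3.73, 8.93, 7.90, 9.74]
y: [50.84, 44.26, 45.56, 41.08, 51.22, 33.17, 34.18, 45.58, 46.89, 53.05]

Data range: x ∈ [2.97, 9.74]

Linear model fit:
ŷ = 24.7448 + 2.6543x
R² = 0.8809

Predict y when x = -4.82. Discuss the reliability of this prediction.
ŷ = 11.9511 (extrapolation — x = -4.82 lies outside [2.97, 9.74], so reliability is low).

Prediction calculation:
ŷ = 24.7448 + 2.6543 × (-4.82)
ŷ = 11.9511

Reliability:
- Data range: x ∈ [2.97, 9.74]
- Prediction point: x = -4.82 is 7.79 units below the observed range → this is EXTRAPOLATION, not interpolation

Why that matters here:
- Real relationships often flatten, saturate, or turn nonlinear at extremes
- There are no observations near this x to validate the fitted line there
- The standard error of prediction grows with (x − x̄)², and x = -4.82 is far from x̄ = 7.47

A defensible statement: 'if the linear trend continued to x = -4.82, y would be about 11.9511' — the premise is untested.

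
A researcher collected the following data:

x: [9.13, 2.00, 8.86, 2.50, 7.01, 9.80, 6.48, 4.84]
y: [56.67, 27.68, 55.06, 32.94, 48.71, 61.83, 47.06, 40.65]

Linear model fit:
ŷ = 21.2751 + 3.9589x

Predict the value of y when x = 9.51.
ŷ = 58.9242

Plug x = 9.51 into the fitted line:

ŷ = 21.2751 + 3.9589 × 9.51
ŷ = 21.2751 + 37.6491
ŷ = 58.9242

This is the fitted mean response at that x — an individual observation would come with a wider prediction interval.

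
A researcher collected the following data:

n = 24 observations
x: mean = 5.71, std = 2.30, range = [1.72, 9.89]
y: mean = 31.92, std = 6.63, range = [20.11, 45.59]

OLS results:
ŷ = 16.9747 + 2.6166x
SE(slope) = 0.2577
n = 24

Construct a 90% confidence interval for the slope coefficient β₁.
The 90% CI for β₁ is (2.1741, 3.0591)

Confidence interval for the slope:

The 90% CI for β₁ is: β̂₁ ± t*(α/2, n-2) × SE(β̂₁)

Step 1: Find critical t-value
- Confidence level = 0.9
- Degrees of freedom = n - 2 = 24 - 2 = 22
- t*(α/2, 22) = 1.7171

Step 2: Calculate margin of error
Margin = 1.7171 × 0.2577 = 0.4425

Step 3: Construct interval
CI = 2.6166 ± 0.4425
CI = (2.1741, 3.0591)

Interpretation: intervals built this way capture the true β₁ in 90% of repeated samples; here the plausible range for the per-unit effect of x on y is 2.1741 to 3.0591.
Since 0 is outside the interval, a two-sided test at α = 0.10 would reject H₀: β₁ = 0.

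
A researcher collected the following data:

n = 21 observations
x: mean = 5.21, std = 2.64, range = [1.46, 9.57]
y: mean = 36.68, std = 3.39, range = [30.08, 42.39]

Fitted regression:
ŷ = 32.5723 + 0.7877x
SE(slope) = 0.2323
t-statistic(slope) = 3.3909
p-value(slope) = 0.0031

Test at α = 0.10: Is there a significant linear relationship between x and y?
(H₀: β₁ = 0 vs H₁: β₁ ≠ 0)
p-value = 0.0031 < α = 0.10, so we reject H₀. The relationship is significant.

Hypothesis test for the slope coefficient:

H₀: β₁ = 0 (no linear relationship)
H₁: β₁ ≠ 0 (linear relationship exists)

Test statistic: t = β̂₁ / SE(β̂₁) = 0.7877 / 0.2323 = 3.3909

With df = 19, the two-sided p-value for |t| = 3.3909 is 0.0031.

Decision rule: reject H₀ if p-value < α.
p-value = 0.0031 < α = 0.10 → reject H₀.

At α = 0.10 the data do provide convincing evidence of a nonzero slope.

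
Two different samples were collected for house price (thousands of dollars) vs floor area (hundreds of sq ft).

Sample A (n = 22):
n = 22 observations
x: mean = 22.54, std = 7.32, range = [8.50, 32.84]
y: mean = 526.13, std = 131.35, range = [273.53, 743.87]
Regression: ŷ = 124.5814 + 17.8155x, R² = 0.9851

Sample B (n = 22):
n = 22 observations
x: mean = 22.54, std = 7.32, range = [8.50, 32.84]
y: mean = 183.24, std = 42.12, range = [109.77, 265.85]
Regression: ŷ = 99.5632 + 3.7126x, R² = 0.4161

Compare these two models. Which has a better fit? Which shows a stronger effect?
Model A has the better fit (R² = 0.9851 vs 0.4161). Model A shows the stronger effect (|β₁| = 17.8155 vs 3.7126).

Model Comparison:

Which explains more variance? (R²)
- Model A: R² = 0.9851 → 98.51% of variance in house price explained
- Model B: R² = 0.4161 → 41.61% of variance in house price explained
- 0.9851 > 0.4161 → Model A has the better fit

Effect size (slope magnitude):
- Model A: β₁ = 17.8155 → predicted house price rises 17.8155 thousand dollars per additional hundred sq ft of floor area
- Model B: β₁ = 3.7126 → predicted house price rises 3.7126 thousand dollars per additional hundred sq ft of floor area
- |17.8155| > |3.7126| → Model A shows the stronger marginal effect

Note: The two samples could reflect different populations, time periods, or measurement quality.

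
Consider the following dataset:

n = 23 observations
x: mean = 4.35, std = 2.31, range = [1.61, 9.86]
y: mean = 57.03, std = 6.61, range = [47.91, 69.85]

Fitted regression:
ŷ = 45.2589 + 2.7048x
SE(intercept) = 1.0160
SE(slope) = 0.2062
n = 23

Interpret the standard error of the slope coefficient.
SE(slope) = 0.2062 measures the uncertainty in the estimated slope. The coefficient is estimated precisely (SE/|β̂₁| = 7.6%).

SE(β̂₁) = s / √Sxx, where s is the residual standard deviation and Sxx = Σ(x − x̄)². It is the yardstick for how far β̂₁ = 2.7048 could plausibly be from the true slope.

Relative precision:
- SE / |β̂₁| = 0.2062 / 2.7048 = 7.6%
- Rule of thumb (under 20%: precise; 20% to under 50%: moderately precise; 50% or more: imprecise) → precise

Link to the t-test: t = β̂₁ / SE(β̂₁) = 2.7048 / 0.2062 = 13.1174, the statistic for H₀: β₁ = 0.

What drives SE(β̂₁): more residual scatter → larger SE; larger n (here n = 23) → smaller SE.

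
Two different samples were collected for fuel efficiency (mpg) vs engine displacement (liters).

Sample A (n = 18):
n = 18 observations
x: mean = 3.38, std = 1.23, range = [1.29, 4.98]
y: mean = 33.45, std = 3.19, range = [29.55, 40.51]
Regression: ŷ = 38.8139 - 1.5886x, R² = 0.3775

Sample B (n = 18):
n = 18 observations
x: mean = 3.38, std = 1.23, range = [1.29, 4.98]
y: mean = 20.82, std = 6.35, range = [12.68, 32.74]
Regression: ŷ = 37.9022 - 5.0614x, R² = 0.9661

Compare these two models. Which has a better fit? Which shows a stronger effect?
Model B has the better fit (R² = 0.9661 vs 0.3775). Model B shows the stronger effect (|β₁| = 5.0614 vs 1.5886).

Model Comparison:

Goodness of fit (R²):
- Model A: R² = 0.3775 → 37.75% of variance in fuel efficiency explained
- Model B: R² = 0.9661 → 96.61% of variance in fuel efficiency explained
- 0.9661 > 0.3775 → Model B has the better fit

Strength of effect — compare |β₁|:
- Model A: β₁ = -1.5886 → predicted fuel efficiency falls 1.5886 mpg per additional liter of engine displacement
- Model B: β₁ = -5.0614 → predicted fuel efficiency falls 5.0614 mpg per additional liter of engine displacement
- |-1.5886| < |-5.0614| → Model B shows the stronger marginal effect

Notes:
- A better fit (higher R²) doesn't necessarily mean a more important relationship.
- The two samples could reflect different populations, time periods, or measurement quality.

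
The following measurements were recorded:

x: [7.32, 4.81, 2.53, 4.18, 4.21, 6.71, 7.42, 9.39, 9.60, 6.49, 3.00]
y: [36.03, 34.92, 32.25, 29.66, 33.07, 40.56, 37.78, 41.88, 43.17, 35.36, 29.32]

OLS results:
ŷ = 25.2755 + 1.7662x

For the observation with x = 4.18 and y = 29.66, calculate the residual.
Residual = -2.9982

The residual is the difference between the actual value and the predicted value:

Residual = y - ŷ

Step 1: Calculate predicted value
ŷ = 25.2755 + 1.7662 × 4.18
ŷ = 32.6582

Step 2: Calculate residual
Residual = 29.66 - 32.6582
Residual = -2.9982

Sign check: y < ŷ, so the point is below the line and the fit overestimates here.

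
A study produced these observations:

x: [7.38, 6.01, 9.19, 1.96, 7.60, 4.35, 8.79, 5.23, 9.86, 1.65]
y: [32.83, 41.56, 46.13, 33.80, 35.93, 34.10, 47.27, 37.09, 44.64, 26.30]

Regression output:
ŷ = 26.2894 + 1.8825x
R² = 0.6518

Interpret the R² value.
R² = 0.6518 means 65.18% of the variation in y is explained by the linear relationship with x. This indicates a moderate fit.

R² = 1 − SS_res/SS_tot compares the residual scatter to the total scatter of y about its mean.

Here R² = 0.6518:
- Explained: 65.18% of the variation in y
- Unexplained (residual): 100% − 65.18% = 34.82%
- Rule of thumb (below 0.3 weak; 0.3 to below 0.7 moderate; 0.7 and above strong) → moderate

Calculation: R² = 1 − (SS_res / SS_tot), where SS_res is the sum of squared residuals and SS_tot the total sum of squares.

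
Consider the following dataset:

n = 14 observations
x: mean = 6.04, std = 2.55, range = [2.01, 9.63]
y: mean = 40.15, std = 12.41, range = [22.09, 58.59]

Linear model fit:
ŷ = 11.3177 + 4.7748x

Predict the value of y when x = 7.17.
ŷ = 45.5530

To predict y for x = 7.17, substitute into the regression equation:

ŷ = 11.3177 + 4.7748 × 7.17
ŷ = 11.3177 + 34.2353
ŷ = 45.5530

This is the fitted mean response at that x — an individual observation would come with a wider prediction interval.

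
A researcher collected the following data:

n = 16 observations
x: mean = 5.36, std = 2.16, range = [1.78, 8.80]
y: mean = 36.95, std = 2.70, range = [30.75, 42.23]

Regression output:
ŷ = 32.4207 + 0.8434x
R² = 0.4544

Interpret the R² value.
R² = 0.4544 means 45.44% of the variation in y is explained by the linear relationship with x. This indicates a moderate fit.

R² (coefficient of determination) measures the proportion of variance in y explained by the regression model.

Here R² = 0.4544:
- Explained: 45.44% of the variation in y
- Unexplained (residual): 100% − 45.44% = 54.56%
- Rule of thumb (below 0.3 weak; 0.3 to below 0.7 moderate; 0.7 and above strong) → moderate

Equivalently, for simple linear regression R² = r², so |r| = √0.4544 ≈ 0.6741.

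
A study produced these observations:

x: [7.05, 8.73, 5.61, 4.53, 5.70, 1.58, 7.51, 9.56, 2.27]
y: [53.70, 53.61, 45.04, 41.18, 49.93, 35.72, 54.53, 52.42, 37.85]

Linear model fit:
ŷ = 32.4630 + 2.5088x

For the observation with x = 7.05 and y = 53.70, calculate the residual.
Residual = 3.5500

The residual is the difference between the actual value and the predicted value:

Residual = y - ŷ

Step 1: Calculate predicted value
ŷ = 32.4630 + 2.5088 × 7.05
ŷ = 50.1500

Step 2: Calculate residual
Residual = 53.70 - 50.1500
Residual = 3.5500

The residual is positive, so the observed y = 53.70 sits above the regression line (the line underestimates it by 3.5500).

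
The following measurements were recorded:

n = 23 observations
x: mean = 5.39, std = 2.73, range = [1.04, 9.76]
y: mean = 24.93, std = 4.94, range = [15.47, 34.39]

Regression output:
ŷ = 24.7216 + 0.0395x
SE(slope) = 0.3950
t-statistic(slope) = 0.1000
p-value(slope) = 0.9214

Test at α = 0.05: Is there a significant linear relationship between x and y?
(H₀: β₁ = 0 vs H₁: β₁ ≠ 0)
Since p-value = 0.9214 ≥ α = 0.05, fail to reject H₀ — the slope is not significantly different from 0.

Hypothesis test for the slope coefficient:

H₀: β₁ = 0 (no linear relationship)
H₁: β₁ ≠ 0 (linear relationship exists)

Test statistic: t = β̂₁ / SE(β̂₁) = 0.0395 / 0.3950 = 0.1000

With df = 21, the two-sided p-value for |t| = 0.1000 is 0.9214.

Decision rule: reject H₀ if p-value < α.
p-value = 0.9214 ≥ α = 0.05 → fail to reject H₀.

There is not sufficient evidence at the 5% significance level to conclude that a linear relationship exists between x and y.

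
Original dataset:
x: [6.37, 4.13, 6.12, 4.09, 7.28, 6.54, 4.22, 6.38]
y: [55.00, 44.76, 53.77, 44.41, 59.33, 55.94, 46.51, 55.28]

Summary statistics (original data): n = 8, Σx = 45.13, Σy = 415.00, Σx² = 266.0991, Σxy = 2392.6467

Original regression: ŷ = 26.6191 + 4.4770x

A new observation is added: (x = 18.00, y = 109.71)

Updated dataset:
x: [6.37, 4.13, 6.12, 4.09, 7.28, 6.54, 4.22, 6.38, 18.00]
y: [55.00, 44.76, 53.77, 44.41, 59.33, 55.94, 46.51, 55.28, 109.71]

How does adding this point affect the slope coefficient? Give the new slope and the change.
The slope changes from 4.4770 to 4.6638 (change of +0.1868, or +4.2%).

x = 18.00 lies well outside the original x-range [4.09, 7.28] (x̄ ≈ 5.64), so this observation has high leverage and can move the slope substantially.

Step 1: Update the sums with the new point (n goes from 8 to 9)
Σx  = 45.13 + 18.00 = 63.13
Σy  = 415.00 + 109.71 = 524.71
Σx² = 266.0991 + 18.00² = 266.0991 + 324.0000 = 590.0991
Σxy = 2392.6467 + 18.00×109.71 = 2392.6467 + 1974.7800 = 4367.4267

Step 2: Recompute the slope with b₁ = (nΣxy − ΣxΣy) / (nΣx² − (Σx)²)
Numerator   = 9×4367.4267 − 63.13×524.71 = 39306.8403 − 33124.9423 = 6181.8980
Denominator = 9×590.0991 − 63.13² = 5310.8919 − 3985.3969 = 1325.4950
b₁(new) = 6181.8980 / 1325.4950 = 4.6638

(Same formula on the original sums: (8×2392.6467 − 45.13×415.00) / (8×266.0991 − 45.13²) = 412.2236 / 92.0759 = 4.4770, matching the given fit.)

Step 3: Change in slope
Δβ₁ = 4.6638 − 4.4770 = +0.1868
Relative change = +0.1868 / 4.4770 × 100% = +4.2%
→ the slope increases when the point is added.

Because the point sits above the extension of the original line at a high-leverage x, it tilts the fit up.
In practice: check such a point for data-entry or measurement error; examine leverage (hᵢ) and Cook's distance rather than deleting it automatically.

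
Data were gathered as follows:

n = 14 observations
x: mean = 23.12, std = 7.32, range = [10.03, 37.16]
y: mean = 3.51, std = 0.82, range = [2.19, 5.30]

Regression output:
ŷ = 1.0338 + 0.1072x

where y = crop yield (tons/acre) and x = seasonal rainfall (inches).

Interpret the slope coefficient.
For each additional inch of rainfall, predicted crop yield increases by approximately 0.1072 tons/acre.

β₁ = 0.1072 is the change in predicted crop yield (tons/acre) per additional inch of rainfall.

Interpretation:
- Rainfall up by 1 inch → predicted crop yield increases by 0.1072 tons/acre
- The effect is assumed constant over the observed range of x (linearity)

The intercept β₀ = 1.0338 is the predicted crop yield when rainfall = 0; since the smallest observed x is 10.03, this is an extrapolation and mainly anchors the line.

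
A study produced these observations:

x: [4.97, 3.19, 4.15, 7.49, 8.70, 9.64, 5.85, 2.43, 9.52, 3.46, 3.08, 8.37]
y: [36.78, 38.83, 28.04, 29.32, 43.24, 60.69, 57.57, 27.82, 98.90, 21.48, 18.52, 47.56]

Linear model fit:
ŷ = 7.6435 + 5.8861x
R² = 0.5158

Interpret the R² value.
The model explains 51.58% of the variance in y (R² = 0.5158), leaving 48.42% unexplained; the fit is moderate.

The coefficient of determination R² is the fraction of the total variation in y that the fitted line accounts for.

Here R² = 0.5158:
- Explained: 51.58% of the variation in y
- Unexplained (residual): 100% − 51.58% = 48.42%
- Rule of thumb (below 0.3 weak; 0.3 to below 0.7 moderate; 0.7 and above strong) → moderate

Equivalently, for simple linear regression R² = r², so |r| = √0.5158 ≈ 0.7182.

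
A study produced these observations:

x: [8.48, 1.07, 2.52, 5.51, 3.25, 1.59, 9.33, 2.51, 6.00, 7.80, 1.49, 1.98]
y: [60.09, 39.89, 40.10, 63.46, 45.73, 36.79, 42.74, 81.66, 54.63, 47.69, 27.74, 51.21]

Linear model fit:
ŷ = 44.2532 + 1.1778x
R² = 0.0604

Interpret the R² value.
R² = 0.0604 means 6.04% of the variation in y is explained by the linear relationship with x. This indicates a weak fit.

R² (coefficient of determination) measures the proportion of variance in y explained by the regression model.

Here R² = 0.0604:
- Explained: 6.04% of the variation in y
- Unexplained (residual): 100% − 6.04% = 93.96%
- Rule of thumb (below 0.3 weak; 0.3 to below 0.7 moderate; 0.7 and above strong) → weak

Note: R² never decreases when predictors are added, so it should not be used alone to compare models of different size.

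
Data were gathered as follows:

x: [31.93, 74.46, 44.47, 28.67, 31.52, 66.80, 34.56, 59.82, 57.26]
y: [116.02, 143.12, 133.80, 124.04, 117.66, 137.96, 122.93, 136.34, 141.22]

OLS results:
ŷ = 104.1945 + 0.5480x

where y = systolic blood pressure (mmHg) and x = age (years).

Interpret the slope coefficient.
On average, blood pressure is about 0.5480 mmHg higher for every extra year of age.

The slope β₁ = 0.5480 gives the rate at which the fitted blood pressure changes with age.

Interpretation:
- Age up by 1 year → predicted blood pressure increases by 0.5480 mmHg
- The effect is assumed constant over the observed range of x (linearity)

The intercept β₀ = 104.1945 is the predicted blood pressure when age = 0; since the smallest observed x is 28.67, this is an extrapolation and mainly anchors the line.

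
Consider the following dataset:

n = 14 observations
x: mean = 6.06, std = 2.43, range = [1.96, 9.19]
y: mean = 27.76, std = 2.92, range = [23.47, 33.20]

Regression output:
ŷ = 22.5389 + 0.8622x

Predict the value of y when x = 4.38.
ŷ = 26.3153

x = 4.38 lies inside the observed range [1.96, 9.19], so the fitted equation applies directly:

ŷ = 22.5389 + 0.8622 × 4.38
ŷ = 22.5389 + 3.7764
ŷ = 26.3153

This is a point prediction; actual observations scatter around it by roughly the residual standard deviation.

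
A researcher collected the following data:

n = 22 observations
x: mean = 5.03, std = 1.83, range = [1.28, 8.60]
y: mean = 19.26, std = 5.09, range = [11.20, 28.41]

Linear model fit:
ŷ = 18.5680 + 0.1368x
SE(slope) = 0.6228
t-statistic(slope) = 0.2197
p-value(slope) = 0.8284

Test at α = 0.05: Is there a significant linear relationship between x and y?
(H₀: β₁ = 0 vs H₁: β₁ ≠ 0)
Fail to reject H₀: p-value = 0.8284 ≥ α = 0.05. The linear relationship is not significant at the 5% level.

Hypothesis test for the slope coefficient:

H₀: β₁ = 0 (no linear relationship)
H₁: β₁ ≠ 0 (linear relationship exists)

Test statistic: t = β̂₁ / SE(β̂₁) = 0.1368 / 0.6228 = 0.2197

The p-value (0.8284) is the probability, under H₀, of a t-statistic at least as extreme as |t| = 0.2197 (two-sided, df = n − 2 = 20).

Decision rule: reject H₀ if p-value < α.
p-value = 0.8284 ≥ α = 0.05 → fail to reject H₀.

At α = 0.05 the data do not provide convincing evidence of a nonzero slope.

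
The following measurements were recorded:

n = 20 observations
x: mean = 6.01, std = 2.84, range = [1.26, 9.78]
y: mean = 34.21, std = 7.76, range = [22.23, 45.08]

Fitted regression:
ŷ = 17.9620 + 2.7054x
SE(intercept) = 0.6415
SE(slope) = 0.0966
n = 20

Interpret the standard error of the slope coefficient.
SE(slope) = 0.0966 measures the uncertainty in the estimated slope. The coefficient is estimated precisely (SE/|β̂₁| = 3.6%).

SE(β̂₁) = s / √Sxx, where s is the residual standard deviation and Sxx = Σ(x − x̄)². It is the yardstick for how far β̂₁ = 2.7054 could plausibly be from the true slope.

Relative precision:
- SE / |β̂₁| = 0.0966 / 2.7054 = 3.6%
- Rule of thumb (under 20%: precise; 20% to under 50%: moderately precise; 50% or more: imprecise) → precise

Rough 95% range (±2 SE): 2.7054 ± 0.1932 → (2.5122, 2.8986).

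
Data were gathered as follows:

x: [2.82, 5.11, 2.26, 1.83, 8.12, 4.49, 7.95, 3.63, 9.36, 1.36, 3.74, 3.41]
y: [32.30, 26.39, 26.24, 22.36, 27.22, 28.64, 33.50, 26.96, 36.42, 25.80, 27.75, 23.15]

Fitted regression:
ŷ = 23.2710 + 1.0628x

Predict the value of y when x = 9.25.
ŷ = 33.1019

Plug x = 9.25 into the fitted line:

ŷ = 23.2710 + 1.0628 × 9.25
ŷ = 23.2710 + 9.8309
ŷ = 33.1019

This is the fitted mean response at that x — an individual observation would come with a wider prediction interval.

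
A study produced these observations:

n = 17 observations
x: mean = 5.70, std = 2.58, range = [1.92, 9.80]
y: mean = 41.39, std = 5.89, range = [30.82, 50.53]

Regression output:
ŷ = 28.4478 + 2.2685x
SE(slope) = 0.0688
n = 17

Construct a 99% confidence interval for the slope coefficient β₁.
The 99% CI for β₁ is (2.0658, 2.4712)

Confidence interval for the slope:

The 99% CI for β₁ is: β̂₁ ± t*(α/2, n-2) × SE(β̂₁)

Step 1: Find critical t-value
- Confidence level = 0.99
- Degrees of freedom = n - 2 = 17 - 2 = 15
- t*(α/2, 15) = 2.9467

Step 2: Calculate margin of error
Margin = 2.9467 × 0.0688 = 0.2027

Step 3: Construct interval
CI = 2.2685 ± 0.2027
CI = (2.0658, 2.4712)

Interpretation: each one-unit increase in x is associated with a change in mean y of between 2.0658 and 2.4712, with 99% confidence.
Since 0 is outside the interval, a two-sided test at α = 0.01 would reject H₀: β₁ = 0.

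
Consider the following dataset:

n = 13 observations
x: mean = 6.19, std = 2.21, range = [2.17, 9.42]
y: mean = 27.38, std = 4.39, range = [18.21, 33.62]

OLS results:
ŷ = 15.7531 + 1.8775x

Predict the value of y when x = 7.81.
ŷ = 30.4164

Plug x = 7.81 into the fitted line:

ŷ = 15.7531 + 1.8775 × 7.81
ŷ = 15.7531 + 14.6633
ŷ = 30.4164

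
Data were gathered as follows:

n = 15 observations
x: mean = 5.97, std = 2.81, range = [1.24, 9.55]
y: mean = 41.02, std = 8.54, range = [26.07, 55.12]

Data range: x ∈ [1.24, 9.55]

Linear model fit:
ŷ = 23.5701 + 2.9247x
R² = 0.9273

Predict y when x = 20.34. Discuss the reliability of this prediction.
ŷ = 83.0585, but this is extrapolation (above the data range [1.24, 9.55]) and may be unreliable.

Prediction calculation:
ŷ = 23.5701 + 2.9247 × 20.34
ŷ = 83.0585

Reliability:
- Data range: x ∈ [1.24, 9.55]
- Prediction point: x = 20.34 is 10.79 units above the observed range → this is EXTRAPOLATION, not interpolation

Why that matters here:
- Real relationships often flatten, saturate, or turn nonlinear at extremes
- There are no observations near this x to validate the fitted line there

The R² = 0.9273 only validates the fit within [1.24, 9.55]; treat ŷ = 83.0585 with caution.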